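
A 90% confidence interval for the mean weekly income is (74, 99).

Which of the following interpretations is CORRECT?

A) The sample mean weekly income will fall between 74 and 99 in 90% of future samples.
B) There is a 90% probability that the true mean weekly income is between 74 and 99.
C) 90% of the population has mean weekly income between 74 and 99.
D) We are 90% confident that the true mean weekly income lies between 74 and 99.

A confidence interval represents our confidence in the procedure, not a probability statement about the parameter.

Key concept: If we repeated this sampling process many times and computed a 90% CI each time, about 90% of those intervals would contain the true population parameter.

For this specific interval (74, 99):
- Midpoint (point estimate): 86.5
- Margin of error: 12.5

The correct interpretation is the one stating confidence that the true parameter lies in the interval — option D.

D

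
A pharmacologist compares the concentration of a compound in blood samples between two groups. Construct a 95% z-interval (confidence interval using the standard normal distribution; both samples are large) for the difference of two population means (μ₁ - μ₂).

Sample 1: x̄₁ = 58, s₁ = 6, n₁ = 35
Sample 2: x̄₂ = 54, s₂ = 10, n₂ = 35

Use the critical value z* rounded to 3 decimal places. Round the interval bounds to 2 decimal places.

Both samples are large (n₁ = 35 ≥ 30, n₂ = 35 ≥ 30), so a z-interval for the difference of means applies.

Point estimate: x̄₁ - x̄₂ = 58 - 54 = 4

Standard error: SE = √(s₁²/n₁ + s₂²/n₂)
= √(6²/35 + 10²/35)
= √(1.028571 + 2.857143)
= 1.971222

For 95% confidence, z* = 1.96 (from standard normal table)
Margin of error: E = z* × SE = 1.96 × 1.971222 = 3.8636

Z-interval: (x̄₁ - x̄₂) ± E = 4 ± 3.8636 = (0.1364, 7.8636)

Rounded to 2 decimal places:

(0.14, 7.86)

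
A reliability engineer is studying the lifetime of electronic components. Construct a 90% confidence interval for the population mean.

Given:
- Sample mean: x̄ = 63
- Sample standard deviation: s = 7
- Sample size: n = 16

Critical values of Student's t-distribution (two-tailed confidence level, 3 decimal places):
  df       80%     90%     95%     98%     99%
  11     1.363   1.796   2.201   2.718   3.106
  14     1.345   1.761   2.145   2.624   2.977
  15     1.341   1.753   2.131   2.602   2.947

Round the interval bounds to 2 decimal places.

The population standard deviation σ is unknown (only the sample standard deviation s is given), so use a t-interval with df = n - 1 = 16 - 1 = 15.

For 90% confidence with df = 15, t* = 1.753 (from t-table)

Standard error: SE = s/√n = 7/√16 = 1.750000

Margin of error: E = t* × SE = 1.753 × 1.750000 = 3.0677

T-interval: x̄ ± E = 63 ± 3.0677 = (59.9323, 66.0678)

Rounded to 2 decimal places:

(59.93, 66.07)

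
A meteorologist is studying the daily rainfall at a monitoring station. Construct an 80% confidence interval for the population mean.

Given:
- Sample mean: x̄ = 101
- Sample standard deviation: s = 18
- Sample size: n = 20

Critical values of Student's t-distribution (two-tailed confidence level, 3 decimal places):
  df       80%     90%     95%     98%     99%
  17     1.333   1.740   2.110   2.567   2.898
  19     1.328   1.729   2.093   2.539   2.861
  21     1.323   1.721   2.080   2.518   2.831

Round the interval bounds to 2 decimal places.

The population standard deviation σ is unknown (only the sample standard deviation s is given), so use a t-interval with df = n - 1 = 20 - 1 = 19.

For 80% confidence with df = 19, t* = 1.328 (from t-table)

Standard error: SE = s/√n = 18/√20 = 4.024922

Margin of error: E = t* × SE = 1.328 × 4.024922 = 5.3451

T-interval: x̄ ± E = 101 ± 5.3451 = (95.6549, 106.3451)

Rounded to 2 decimal places:

(95.65, 106.35)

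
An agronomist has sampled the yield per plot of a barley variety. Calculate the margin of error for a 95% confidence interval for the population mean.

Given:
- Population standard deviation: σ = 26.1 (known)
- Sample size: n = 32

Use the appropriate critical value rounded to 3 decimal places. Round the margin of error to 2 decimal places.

The population standard deviation σ is known, so use the z-interval margin of error formula.

For 95% confidence, z* = 1.96 (from standard normal table)

Margin of error formula for z-interval: E = z* × σ/√n

E = 1.96 × 26.1/√32
  = 1.96 × 4.613872
  = 9.0432

Rounded to 2 decimal places:

9.04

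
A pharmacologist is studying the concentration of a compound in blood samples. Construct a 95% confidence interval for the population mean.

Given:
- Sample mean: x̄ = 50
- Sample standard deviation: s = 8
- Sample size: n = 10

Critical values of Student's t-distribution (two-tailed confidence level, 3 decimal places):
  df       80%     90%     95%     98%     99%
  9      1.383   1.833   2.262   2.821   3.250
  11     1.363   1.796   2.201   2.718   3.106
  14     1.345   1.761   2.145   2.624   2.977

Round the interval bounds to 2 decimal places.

The population standard deviation σ is unknown (only the sample standard deviation s is given), so use a t-interval with df = n - 1 = 10 - 1 = 9.

For 95% confidence with df = 9, t* = 2.262 (from t-table)

Standard error: SE = s/√n = 8/√10 = 2.529822

Margin of error: E = t* × SE = 2.262 × 2.529822 = 5.7225

T-interval: x̄ ± E = 50 ± 5.7225 = (44.2775, 55.7225)

Rounded to 2 decimal places:

(44.28, 55.72)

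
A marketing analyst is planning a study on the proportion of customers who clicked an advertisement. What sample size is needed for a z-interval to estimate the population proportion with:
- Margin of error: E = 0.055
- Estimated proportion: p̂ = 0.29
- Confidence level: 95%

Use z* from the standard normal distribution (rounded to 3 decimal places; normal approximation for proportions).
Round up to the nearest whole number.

Using z* for proportion z-interval (normal approximation).

For 95% confidence, z* = 1.96 (from standard normal table)

Sample size formula for proportion z-interval: n = z*²p̂(1-p̂)/E²

n = 1.96² × 0.29 × 0.71 / 0.055²
  = 3.8416 × 0.2059 / 0.003025
  = 261.4828

Round up to the nearest whole number: n = 262

262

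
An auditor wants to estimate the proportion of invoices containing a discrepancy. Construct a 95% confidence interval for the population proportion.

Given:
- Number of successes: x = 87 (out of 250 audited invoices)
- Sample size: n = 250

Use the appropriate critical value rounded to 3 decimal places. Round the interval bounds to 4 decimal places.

Sample proportion: p̂ = 87/250 = 0.348000

Check conditions for normal approximation:
  np̂ = 87 ≥ 10 ✓
  n(1-p̂) = 163 ≥ 10 ✓

The sample is large enough, so use a z-interval (normal approximation) for the proportion.

For 95% confidence, z* = 1.96 (from standard normal table)

Standard error: SE = √(p̂(1-p̂)/n) = √(0.348000×0.652000/250) = 0.03012613

Margin of error: E = z* × SE = 1.96 × 0.03012613 = 0.059047

Z-interval: p̂ ± E = 0.348000 ± 0.059047 = (0.288953, 0.407047)

Rounded to 4 decimal places:

(0.2890, 0.4070)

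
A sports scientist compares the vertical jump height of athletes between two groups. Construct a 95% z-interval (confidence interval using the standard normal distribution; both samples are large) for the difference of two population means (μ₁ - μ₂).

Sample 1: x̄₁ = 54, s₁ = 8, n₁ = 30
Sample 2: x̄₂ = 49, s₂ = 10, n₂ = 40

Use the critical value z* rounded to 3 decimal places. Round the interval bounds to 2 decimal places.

Both samples are large (n₁ = 30 ≥ 30, n₂ = 40 ≥ 30), so a z-interval for the difference of means applies.

Point estimate: x̄₁ - x̄₂ = 54 - 49 = 5

Standard error: SE = √(s₁²/n₁ + s₂²/n₂)
= √(8²/30 + 10²/40)
= √(2.133333 + 2.500000)
= 2.152518

For 95% confidence, z* = 1.96 (from standard normal table)
Margin of error: E = z* × SE = 1.96 × 2.152518 = 4.2189

Z-interval: (x̄₁ - x̄₂) ± E = 5 ± 4.2189 = (0.7811, 9.2189)

Rounded to 2 decimal places:

(0.78, 9.22)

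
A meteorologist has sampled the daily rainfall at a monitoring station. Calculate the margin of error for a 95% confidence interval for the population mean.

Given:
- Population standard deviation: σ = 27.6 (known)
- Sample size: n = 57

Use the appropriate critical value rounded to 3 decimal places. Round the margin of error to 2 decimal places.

The population standard deviation σ is known, so use the z-interval margin of error formula.

For 95% confidence, z* = 1.96 (from standard normal table)

Margin of error formula for z-interval: E = z* × σ/√n

E = 1.96 × 27.6/√57
  = 1.96 × 3.655709
  = 7.1652

Rounded to 2 decimal places:

7.17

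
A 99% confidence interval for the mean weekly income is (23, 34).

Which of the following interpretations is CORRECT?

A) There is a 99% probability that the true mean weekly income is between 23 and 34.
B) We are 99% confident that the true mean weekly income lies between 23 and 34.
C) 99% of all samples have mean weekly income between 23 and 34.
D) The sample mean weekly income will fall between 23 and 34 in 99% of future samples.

A confidence interval represents our confidence in the procedure, not a probability statement about the parameter.

Key concept: If we repeated this sampling process many times and computed a 99% CI each time, about 99% of those intervals would contain the true population parameter.

For this specific interval (23, 34):
- Midpoint (point estimate): 28.5
- Margin of error: 5.5

The correct interpretation is the one stating confidence that the true parameter lies in the interval — option B.

B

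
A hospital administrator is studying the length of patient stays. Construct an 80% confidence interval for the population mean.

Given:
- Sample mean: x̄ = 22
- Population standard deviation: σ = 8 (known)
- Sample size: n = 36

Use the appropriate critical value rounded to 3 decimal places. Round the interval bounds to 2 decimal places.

The population standard deviation σ is known, so use a z-interval (standard normal critical value).

For 80% confidence, z* = 1.282 (from standard normal table)

Standard error: SE = σ/√n = 8/√36 = 1.333333

Margin of error: E = z* × SE = 1.282 × 1.333333 = 1.7093

Z-interval: x̄ ± E = 22 ± 1.7093 = (20.2907, 23.7093)

Rounded to 2 decimal places:

(20.29, 23.71)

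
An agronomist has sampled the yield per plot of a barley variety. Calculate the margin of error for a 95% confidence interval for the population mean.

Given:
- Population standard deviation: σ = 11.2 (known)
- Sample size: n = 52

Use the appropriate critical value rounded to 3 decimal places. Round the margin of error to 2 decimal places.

The population standard deviation σ is known, so use the z-interval margin of error formula.

For 95% confidence, z* = 1.96 (from standard normal table)

Margin of error formula for z-interval: E = z* × σ/√n

E = 1.96 × 11.2/√52
  = 1.96 × 1.553161
  = 3.0442

Rounded to 2 decimal places:

3.04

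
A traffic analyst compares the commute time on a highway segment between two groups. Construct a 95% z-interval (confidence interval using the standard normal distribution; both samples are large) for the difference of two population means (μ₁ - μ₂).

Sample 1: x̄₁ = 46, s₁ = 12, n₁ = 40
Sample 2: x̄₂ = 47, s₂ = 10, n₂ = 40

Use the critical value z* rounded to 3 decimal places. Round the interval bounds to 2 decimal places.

Both samples are large (n₁ = 40 ≥ 30, n₂ = 40 ≥ 30), so a z-interval for the difference of means applies.

Point estimate: x̄₁ - x̄₂ = 46 - 47 = -1

Standard error: SE = √(s₁²/n₁ + s₂²/n₂)
= √(12²/40 + 10²/40)
= √(3.600000 + 2.500000)
= 2.469818

For 95% confidence, z* = 1.96 (from standard normal table)
Margin of error: E = z* × SE = 1.96 × 2.469818 = 4.8408

Z-interval: (x̄₁ - x̄₂) ± E = -1 ± 4.8408 = (-5.8408, 3.8408)

Rounded to 2 decimal places:

(-5.84, 3.84)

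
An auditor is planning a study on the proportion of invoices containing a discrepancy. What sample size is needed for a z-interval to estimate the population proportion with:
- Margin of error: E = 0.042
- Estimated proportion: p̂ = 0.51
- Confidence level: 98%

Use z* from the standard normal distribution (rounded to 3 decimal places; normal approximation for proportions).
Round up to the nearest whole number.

Using z* for proportion z-interval (normal approximation).

For 98% confidence, z* = 2.326 (from standard normal table)

Sample size formula for proportion z-interval: n = z*²p̂(1-p̂)/E²

n = 2.326² × 0.51 × 0.49 / 0.042²
  = 5.410276 × 0.2499 / 0.001764
  = 766.4558

Round up to the nearest whole number: n = 767

767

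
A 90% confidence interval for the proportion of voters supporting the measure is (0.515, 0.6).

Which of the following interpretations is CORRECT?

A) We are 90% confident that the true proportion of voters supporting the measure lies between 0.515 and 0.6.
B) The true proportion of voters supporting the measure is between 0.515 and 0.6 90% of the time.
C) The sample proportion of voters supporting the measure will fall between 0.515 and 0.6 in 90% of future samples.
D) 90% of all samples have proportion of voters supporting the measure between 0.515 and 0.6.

A confidence interval represents our confidence in the procedure, not a probability statement about the parameter.

Key concept: If we repeated this sampling process many times and computed a 90% CI each time, about 90% of those intervals would contain the true population parameter.

For this specific interval (0.515, 0.6):
- Midpoint (point estimate): 0.5575
- Margin of error: 0.0425

The correct interpretation is the one stating confidence that the true parameter lies in the interval — option A.

A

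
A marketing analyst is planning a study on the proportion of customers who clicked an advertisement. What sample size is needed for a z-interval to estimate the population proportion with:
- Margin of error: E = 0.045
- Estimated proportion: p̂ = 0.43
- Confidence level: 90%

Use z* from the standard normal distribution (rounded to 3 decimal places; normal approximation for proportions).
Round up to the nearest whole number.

Using z* for proportion z-interval (normal approximation).

For 90% confidence, z* = 1.645 (from standard normal table)

Sample size formula for proportion z-interval: n = z*²p̂(1-p̂)/E²

n = 1.645² × 0.43 × 0.57 / 0.045²
  = 2.706025 × 0.2451 / 0.002025
  = 327.5292

Round up to the nearest whole number: n = 328

328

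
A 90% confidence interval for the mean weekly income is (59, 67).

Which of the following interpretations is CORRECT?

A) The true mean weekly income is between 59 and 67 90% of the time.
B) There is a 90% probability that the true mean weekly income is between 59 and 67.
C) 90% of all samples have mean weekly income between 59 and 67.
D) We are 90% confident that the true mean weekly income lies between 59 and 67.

A confidence interval represents our confidence in the procedure, not a probability statement about the parameter.

Key concept: If we repeated this sampling process many times and computed a 90% CI each time, about 90% of those intervals would contain the true population parameter.

For this specific interval (59, 67):
- Midpoint (point estimate): 63
- Margin of error: 4

The correct interpretation is the one stating confidence that the true parameter lies in the interval — option D.

D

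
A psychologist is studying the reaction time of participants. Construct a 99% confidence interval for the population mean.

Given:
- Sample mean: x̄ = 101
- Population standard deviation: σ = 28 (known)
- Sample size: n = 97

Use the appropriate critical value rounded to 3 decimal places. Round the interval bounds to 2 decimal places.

The population standard deviation σ is known, so use a z-interval (standard normal critical value).

For 99% confidence, z* = 2.576 (from standard normal table)

Standard error: SE = σ/√n = 28/√97 = 2.842969

Margin of error: E = z* × SE = 2.576 × 2.842969 = 7.3235

Z-interval: x̄ ± E = 101 ± 7.3235 = (93.6765, 108.3235)

Rounded to 2 decimal places:

(93.68, 108.32)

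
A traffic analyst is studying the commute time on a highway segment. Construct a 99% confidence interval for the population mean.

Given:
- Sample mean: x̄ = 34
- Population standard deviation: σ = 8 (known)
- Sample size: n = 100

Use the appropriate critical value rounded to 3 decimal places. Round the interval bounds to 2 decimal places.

The population standard deviation σ is known, so use a z-interval (standard normal critical value).

For 99% confidence, z* = 2.576 (from standard normal table)

Standard error: SE = σ/√n = 8/√100 = 0.800000

Margin of error: E = z* × SE = 2.576 × 0.800000 = 2.0608

Z-interval: x̄ ± E = 34 ± 2.0608 = (31.9392, 36.0608)

Rounded to 2 decimal places:

(31.94, 36.06)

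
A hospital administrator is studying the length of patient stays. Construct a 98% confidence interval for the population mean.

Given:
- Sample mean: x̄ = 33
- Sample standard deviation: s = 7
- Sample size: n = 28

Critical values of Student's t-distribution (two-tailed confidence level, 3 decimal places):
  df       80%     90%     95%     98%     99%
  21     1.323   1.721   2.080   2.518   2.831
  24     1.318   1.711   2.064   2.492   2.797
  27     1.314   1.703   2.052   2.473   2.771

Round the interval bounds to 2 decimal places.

The population standard deviation σ is unknown (only the sample standard deviation s is given), so use a t-interval with df = n - 1 = 28 - 1 = 27.

For 98% confidence with df = 27, t* = 2.473 (from t-table)

Standard error: SE = s/√n = 7/√28 = 1.322876

Margin of error: E = t* × SE = 2.473 × 1.322876 = 3.2715

T-interval: x̄ ± E = 33 ± 3.2715 = (29.7285, 36.2715)

Rounded to 2 decimal places:

(29.73, 36.27)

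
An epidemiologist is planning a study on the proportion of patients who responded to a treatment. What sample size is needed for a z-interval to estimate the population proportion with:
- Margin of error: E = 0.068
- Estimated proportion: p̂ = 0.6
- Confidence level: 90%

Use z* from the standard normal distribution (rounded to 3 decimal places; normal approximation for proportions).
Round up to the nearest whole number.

Using z* for proportion z-interval (normal approximation).

For 90% confidence, z* = 1.645 (from standard normal table)

Sample size formula for proportion z-interval: n = z*²p̂(1-p̂)/E²

n = 1.645² × 0.6 × 0.4 / 0.068²
  = 2.706025 × 0.24 / 0.004624
  = 140.4511

Round up to the nearest whole number: n = 141

141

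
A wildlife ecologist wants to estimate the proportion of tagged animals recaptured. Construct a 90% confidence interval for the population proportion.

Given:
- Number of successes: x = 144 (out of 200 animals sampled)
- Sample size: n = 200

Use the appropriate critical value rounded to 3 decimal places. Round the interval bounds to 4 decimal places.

Sample proportion: p̂ = 144/200 = 0.720000

Check conditions for normal approximation:
  np̂ = 144 ≥ 10 ✓
  n(1-p̂) = 56 ≥ 10 ✓

The sample is large enough, so use a z-interval (normal approximation) for the proportion.

For 90% confidence, z* = 1.645 (from standard normal table)

Standard error: SE = √(p̂(1-p̂)/n) = √(0.720000×0.280000/200) = 0.03174902

Margin of error: E = z* × SE = 1.645 × 0.03174902 = 0.052227

Z-interval: p̂ ± E = 0.720000 ± 0.052227 = (0.667773, 0.772227)

Rounded to 4 decimal places:

(0.6678, 0.7722)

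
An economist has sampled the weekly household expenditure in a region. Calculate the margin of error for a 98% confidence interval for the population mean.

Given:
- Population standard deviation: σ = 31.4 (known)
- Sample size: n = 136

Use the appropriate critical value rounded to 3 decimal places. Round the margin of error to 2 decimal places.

The population standard deviation σ is known, so use the z-interval margin of error formula.

For 98% confidence, z* = 2.326 (from standard normal table)

Margin of error formula for z-interval: E = z* × σ/√n

E = 2.326 × 31.4/√136
  = 2.326 × 2.692528
  = 6.2628

Rounded to 2 decimal places:

6.26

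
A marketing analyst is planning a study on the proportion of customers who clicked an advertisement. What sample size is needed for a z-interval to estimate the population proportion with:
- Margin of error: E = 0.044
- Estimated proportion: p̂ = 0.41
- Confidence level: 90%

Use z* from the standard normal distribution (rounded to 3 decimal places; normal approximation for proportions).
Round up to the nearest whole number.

Using z* for proportion z-interval (normal approximation).

For 90% confidence, z* = 1.645 (from standard normal table)

Sample size formula for proportion z-interval: n = z*²p̂(1-p̂)/E²

n = 1.645² × 0.41 × 0.59 / 0.044²
  = 2.706025 × 0.2419 / 0.001936
  = 338.1134

Round up to the nearest whole number: n = 339

339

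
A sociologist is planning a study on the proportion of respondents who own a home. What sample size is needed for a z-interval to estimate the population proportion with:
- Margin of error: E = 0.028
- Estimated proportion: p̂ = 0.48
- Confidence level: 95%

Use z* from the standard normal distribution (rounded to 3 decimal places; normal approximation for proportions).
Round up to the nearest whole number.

Using z* for proportion z-interval (normal approximation).

For 95% confidence, z* = 1.96 (from standard normal table)

Sample size formula for proportion z-interval: n = z*²p̂(1-p̂)/E²

n = 1.96² × 0.48 × 0.52 / 0.028²
  = 3.8416 × 0.2496 / 0.000784
  = 1223.0400

Round up to the nearest whole number: n = 1224

1224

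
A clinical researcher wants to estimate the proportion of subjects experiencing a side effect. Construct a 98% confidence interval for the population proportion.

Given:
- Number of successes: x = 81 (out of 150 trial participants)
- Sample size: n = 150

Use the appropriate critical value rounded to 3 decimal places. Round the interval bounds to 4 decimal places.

Sample proportion: p̂ = 81/150 = 0.540000

Check conditions for normal approximation:
  np̂ = 81 ≥ 10 ✓
  n(1-p̂) = 69 ≥ 10 ✓

The sample is large enough, so use a z-interval (normal approximation) for the proportion.

For 98% confidence, z* = 2.326 (from standard normal table)

Standard error: SE = √(p̂(1-p̂)/n) = √(0.540000×0.460000/150) = 0.04069398

Margin of error: E = z* × SE = 2.326 × 0.04069398 = 0.094654

Z-interval: p̂ ± E = 0.540000 ± 0.094654 = (0.445346, 0.634654)

Rounded to 4 decimal places:

(0.4453, 0.6347)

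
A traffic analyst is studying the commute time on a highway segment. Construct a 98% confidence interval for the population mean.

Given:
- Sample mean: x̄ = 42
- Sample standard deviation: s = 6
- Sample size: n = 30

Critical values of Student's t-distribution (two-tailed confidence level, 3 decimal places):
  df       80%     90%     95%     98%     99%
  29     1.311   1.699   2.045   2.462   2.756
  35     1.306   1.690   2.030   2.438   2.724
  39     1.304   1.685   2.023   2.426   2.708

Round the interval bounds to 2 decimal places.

The population standard deviation σ is unknown (only the sample standard deviation s is given), so use a t-interval with df = n - 1 = 30 - 1 = 29.

For 98% confidence with df = 29, t* = 2.462 (from t-table)

Standard error: SE = s/√n = 6/√30 = 1.095445

Margin of error: E = t* × SE = 2.462 × 1.095445 = 2.6970

T-interval: x̄ ± E = 42 ± 2.6970 = (39.3030, 44.6970)

Rounded to 2 decimal places:

(39.30, 44.70)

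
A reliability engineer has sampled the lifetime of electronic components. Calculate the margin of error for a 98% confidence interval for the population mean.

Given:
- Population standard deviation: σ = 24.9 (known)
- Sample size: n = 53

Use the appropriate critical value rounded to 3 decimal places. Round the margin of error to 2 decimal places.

The population standard deviation σ is known, so use the z-interval margin of error formula.

For 98% confidence, z* = 2.326 (from standard normal table)

Margin of error formula for z-interval: E = z* × σ/√n

E = 2.326 × 24.9/√53
  = 2.326 × 3.420278
  = 7.9556

Rounded to 2 decimal places:

7.96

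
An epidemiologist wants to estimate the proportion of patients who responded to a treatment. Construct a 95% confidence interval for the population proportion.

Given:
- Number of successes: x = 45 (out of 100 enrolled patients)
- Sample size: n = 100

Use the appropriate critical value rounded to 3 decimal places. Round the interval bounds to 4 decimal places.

Sample proportion: p̂ = 45/100 = 0.450000

Check conditions for normal approximation:
  np̂ = 45 ≥ 10 ✓
  n(1-p̂) = 55 ≥ 10 ✓

The sample is large enough, so use a z-interval (normal approximation) for the proportion.

For 95% confidence, z* = 1.96 (from standard normal table)

Standard error: SE = √(p̂(1-p̂)/n) = √(0.450000×0.550000/100) = 0.04974937

Margin of error: E = z* × SE = 1.96 × 0.04974937 = 0.097509

Z-interval: p̂ ± E = 0.450000 ± 0.097509 = (0.352491, 0.547509)

Rounded to 4 decimal places:

(0.3525, 0.5475)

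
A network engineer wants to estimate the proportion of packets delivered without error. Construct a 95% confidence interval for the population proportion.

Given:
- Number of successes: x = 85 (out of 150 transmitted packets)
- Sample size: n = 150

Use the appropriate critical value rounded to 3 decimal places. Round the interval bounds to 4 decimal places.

Sample proportion: p̂ = 85/150 = 0.566667

Check conditions for normal approximation:
  np̂ = 85 ≥ 10 ✓
  n(1-p̂) = 65 ≥ 10 ✓

The sample is large enough, so use a z-interval (normal approximation) for the proportion.

For 95% confidence, z* = 1.96 (from standard normal table)

Standard error: SE = √(p̂(1-p̂)/n) = √(0.566667×0.433333/150) = 0.04046031

Margin of error: E = z* × SE = 1.96 × 0.04046031 = 0.079302

Z-interval: p̂ ± E = 0.566667 ± 0.079302 = (0.487364, 0.645969)

Rounded to 4 decimal places:

(0.4874, 0.6460)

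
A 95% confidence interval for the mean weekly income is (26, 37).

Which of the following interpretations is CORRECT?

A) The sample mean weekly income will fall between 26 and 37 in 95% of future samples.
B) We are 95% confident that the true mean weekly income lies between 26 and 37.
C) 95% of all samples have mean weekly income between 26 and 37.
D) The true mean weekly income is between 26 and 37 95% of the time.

A confidence interval represents our confidence in the procedure, not a probability statement about the parameter.

Key concept: If we repeated this sampling process many times and computed a 95% CI each time, about 95% of those intervals would contain the true population parameter.

For this specific interval (26, 37):
- Midpoint (point estimate): 31.5
- Margin of error: 5.5

The correct interpretation is the one stating confidence that the true parameter lies in the interval — option B.

B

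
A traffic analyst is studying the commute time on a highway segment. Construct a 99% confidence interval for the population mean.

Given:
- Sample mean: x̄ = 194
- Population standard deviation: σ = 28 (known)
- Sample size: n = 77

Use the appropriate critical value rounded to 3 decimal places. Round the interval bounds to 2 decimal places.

The population standard deviation σ is known, so use a z-interval (standard normal critical value).

For 99% confidence, z* = 2.576 (from standard normal table)

Standard error: SE = σ/√n = 28/√77 = 3.190896

Margin of error: E = z* × SE = 2.576 × 3.190896 = 8.2197

Z-interval: x̄ ± E = 194 ± 8.2197 = (185.7803, 202.2197)

Rounded to 2 decimal places:

(185.78, 202.22)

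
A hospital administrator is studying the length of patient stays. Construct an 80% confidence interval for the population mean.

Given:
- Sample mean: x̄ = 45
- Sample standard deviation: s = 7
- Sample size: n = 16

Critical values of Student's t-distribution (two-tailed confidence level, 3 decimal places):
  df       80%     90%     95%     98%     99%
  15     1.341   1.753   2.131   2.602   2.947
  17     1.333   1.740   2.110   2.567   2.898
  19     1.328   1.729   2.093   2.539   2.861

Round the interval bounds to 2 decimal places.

The population standard deviation σ is unknown (only the sample standard deviation s is given), so use a t-interval with df = n - 1 = 16 - 1 = 15.

For 80% confidence with df = 15, t* = 1.341 (from t-table)

Standard error: SE = s/√n = 7/√16 = 1.750000

Margin of error: E = t* × SE = 1.341 × 1.750000 = 2.3468

T-interval: x̄ ± E = 45 ± 2.3468 = (42.6532, 47.3468)

Rounded to 2 decimal places:

(42.65, 47.35)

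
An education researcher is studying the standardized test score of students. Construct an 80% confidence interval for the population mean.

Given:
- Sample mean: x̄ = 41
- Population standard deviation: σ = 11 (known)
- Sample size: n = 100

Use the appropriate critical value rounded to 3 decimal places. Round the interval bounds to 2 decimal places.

The population standard deviation σ is known, so use a z-interval (standard normal critical value).

For 80% confidence, z* = 1.282 (from standard normal table)

Standard error: SE = σ/√n = 11/√100 = 1.100000

Margin of error: E = z* × SE = 1.282 × 1.100000 = 1.4102

Z-interval: x̄ ± E = 41 ± 1.4102 = (39.5898, 42.4102)

Rounded to 2 decimal places:

(39.59, 42.41)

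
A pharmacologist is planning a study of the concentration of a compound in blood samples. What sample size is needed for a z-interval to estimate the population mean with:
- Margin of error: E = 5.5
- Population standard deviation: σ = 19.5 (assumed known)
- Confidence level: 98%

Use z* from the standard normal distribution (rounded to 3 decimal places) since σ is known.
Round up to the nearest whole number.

Using z* since population σ is known (z-interval formula).

For 98% confidence, z* = 2.326 (from standard normal table)

Sample size formula for z-interval: n = (z*σ/E)²

n = (2.326 × 19.5 / 5.5)²
  = (8.246727)²
  = 68.0085

Round up to the nearest whole number: n = 69

69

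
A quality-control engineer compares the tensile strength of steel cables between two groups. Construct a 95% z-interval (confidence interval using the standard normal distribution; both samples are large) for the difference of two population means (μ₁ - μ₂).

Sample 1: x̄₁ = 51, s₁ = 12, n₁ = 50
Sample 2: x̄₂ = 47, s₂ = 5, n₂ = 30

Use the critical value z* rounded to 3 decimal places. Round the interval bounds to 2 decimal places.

Both samples are large (n₁ = 50 ≥ 30, n₂ = 30 ≥ 30), so a z-interval for the difference of means applies.

Point estimate: x̄₁ - x̄₂ = 51 - 47 = 4

Standard error: SE = √(s₁²/n₁ + s₂²/n₂)
= √(12²/50 + 5²/30)
= √(2.880000 + 0.833333)
= 1.927001

For 95% confidence, z* = 1.96 (from standard normal table)
Margin of error: E = z* × SE = 1.96 × 1.927001 = 3.7769

Z-interval: (x̄₁ - x̄₂) ± E = 4 ± 3.7769 = (0.2231, 7.7769)

Rounded to 2 decimal places:

(0.22, 7.78)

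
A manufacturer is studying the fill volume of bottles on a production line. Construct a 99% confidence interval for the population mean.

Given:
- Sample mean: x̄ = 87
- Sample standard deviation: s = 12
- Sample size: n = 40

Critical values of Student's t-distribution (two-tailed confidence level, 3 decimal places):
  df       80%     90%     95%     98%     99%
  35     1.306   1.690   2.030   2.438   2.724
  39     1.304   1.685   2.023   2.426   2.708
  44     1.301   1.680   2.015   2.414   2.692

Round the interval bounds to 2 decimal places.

The population standard deviation σ is unknown (only the sample standard deviation s is given), so use a t-interval with df = n - 1 = 40 - 1 = 39.

For 99% confidence with df = 39, t* = 2.708 (from t-table)

Standard error: SE = s/√n = 12/√40 = 1.897367

Margin of error: E = t* × SE = 2.708 × 1.897367 = 5.1381

T-interval: x̄ ± E = 87 ± 5.1381 = (81.8619, 92.1381)

Rounded to 2 decimal places:

(81.86, 92.14)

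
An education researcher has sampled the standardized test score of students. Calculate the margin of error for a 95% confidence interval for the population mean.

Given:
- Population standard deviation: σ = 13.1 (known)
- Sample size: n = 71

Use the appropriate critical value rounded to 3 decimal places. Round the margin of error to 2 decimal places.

The population standard deviation σ is known, so use the z-interval margin of error formula.

For 95% confidence, z* = 1.96 (from standard normal table)

Margin of error formula for z-interval: E = z* × σ/√n

E = 1.96 × 13.1/√71
  = 1.96 × 1.554684
  = 3.0472

Rounded to 2 decimal places:

3.05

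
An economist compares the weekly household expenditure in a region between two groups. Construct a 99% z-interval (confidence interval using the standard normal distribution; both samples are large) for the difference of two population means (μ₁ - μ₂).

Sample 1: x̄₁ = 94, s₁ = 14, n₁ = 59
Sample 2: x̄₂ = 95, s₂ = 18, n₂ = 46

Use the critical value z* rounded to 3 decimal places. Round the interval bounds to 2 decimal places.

Both samples are large (n₁ = 59 ≥ 30, n₂ = 46 ≥ 30), so a z-interval for the difference of means applies.

Point estimate: x̄₁ - x̄₂ = 94 - 95 = -1

Standard error: SE = √(s₁²/n₁ + s₂²/n₂)
= √(14²/59 + 18²/46)
= √(3.322034 + 7.043478)
= 3.219552

For 99% confidence, z* = 2.576 (from standard normal table)
Margin of error: E = z* × SE = 2.576 × 3.219552 = 8.2936

Z-interval: (x̄₁ - x̄₂) ± E = -1 ± 8.2936 = (-9.2936, 7.2936)

Rounded to 2 decimal places:

(-9.29, 7.29)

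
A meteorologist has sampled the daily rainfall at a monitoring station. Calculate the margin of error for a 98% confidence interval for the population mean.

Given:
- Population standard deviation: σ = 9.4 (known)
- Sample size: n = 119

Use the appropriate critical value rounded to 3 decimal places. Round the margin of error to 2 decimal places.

The population standard deviation σ is known, so use the z-interval margin of error formula.

For 98% confidence, z* = 2.326 (from standard normal table)

Margin of error formula for z-interval: E = z* × σ/√n

E = 2.326 × 9.4/√119
  = 2.326 × 0.861697
  = 2.0043

Rounded to 2 decimal places:

2.00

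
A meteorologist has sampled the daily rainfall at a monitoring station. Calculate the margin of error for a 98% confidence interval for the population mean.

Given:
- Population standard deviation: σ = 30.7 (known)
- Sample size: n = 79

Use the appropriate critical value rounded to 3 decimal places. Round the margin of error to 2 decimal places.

The population standard deviation σ is known, so use the z-interval margin of error formula.

For 98% confidence, z* = 2.326 (from standard normal table)

Margin of error formula for z-interval: E = z* × σ/√n

E = 2.326 × 30.7/√79
  = 2.326 × 3.454020
  = 8.0341

Rounded to 2 decimal places:

8.03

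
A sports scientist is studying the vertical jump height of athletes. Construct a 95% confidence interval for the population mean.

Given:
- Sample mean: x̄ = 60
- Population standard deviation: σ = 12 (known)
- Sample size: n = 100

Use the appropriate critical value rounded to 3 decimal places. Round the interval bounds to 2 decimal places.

The population standard deviation σ is known, so use a z-interval (standard normal critical value).

For 95% confidence, z* = 1.96 (from standard normal table)

Standard error: SE = σ/√n = 12/√100 = 1.200000

Margin of error: E = z* × SE = 1.96 × 1.200000 = 2.3520

Z-interval: x̄ ± E = 60 ± 2.3520 = (57.6480, 62.3520)

Rounded to 2 decimal places:

(57.65, 62.35)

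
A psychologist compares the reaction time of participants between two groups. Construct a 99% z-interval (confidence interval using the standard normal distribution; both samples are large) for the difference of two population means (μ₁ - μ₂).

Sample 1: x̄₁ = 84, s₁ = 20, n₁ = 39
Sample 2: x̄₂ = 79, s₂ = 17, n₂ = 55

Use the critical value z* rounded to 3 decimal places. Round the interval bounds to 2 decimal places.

Both samples are large (n₁ = 39 ≥ 30, n₂ = 55 ≥ 30), so a z-interval for the difference of means applies.

Point estimate: x̄₁ - x̄₂ = 84 - 79 = 5

Standard error: SE = √(s₁²/n₁ + s₂²/n₂)
= √(20²/39 + 17²/55)
= √(10.256410 + 5.254545)
= 3.938395

For 99% confidence, z* = 2.576 (from standard normal table)
Margin of error: E = z* × SE = 2.576 × 3.938395 = 10.1453

Z-interval: (x̄₁ - x̄₂) ± E = 5 ± 10.1453 = (-5.1453, 15.1453)

Rounded to 2 decimal places:

(-5.15, 15.15)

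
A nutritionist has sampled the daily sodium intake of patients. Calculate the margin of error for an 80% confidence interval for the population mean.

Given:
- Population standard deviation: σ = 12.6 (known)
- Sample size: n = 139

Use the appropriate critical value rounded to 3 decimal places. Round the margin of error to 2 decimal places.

The population standard deviation σ is known, so use the z-interval margin of error formula.

For 80% confidence, z* = 1.282 (from standard normal table)

Margin of error formula for z-interval: E = z* × σ/√n

E = 1.282 × 12.6/√139
  = 1.282 × 1.068718
  = 1.3701

Rounded to 2 decimal places:

1.37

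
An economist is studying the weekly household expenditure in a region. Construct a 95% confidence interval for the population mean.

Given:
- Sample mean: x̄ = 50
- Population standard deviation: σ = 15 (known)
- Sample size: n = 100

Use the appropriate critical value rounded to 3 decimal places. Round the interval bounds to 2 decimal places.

The population standard deviation σ is known, so use a z-interval (standard normal critical value).

For 95% confidence, z* = 1.96 (from standard normal table)

Standard error: SE = σ/√n = 15/√100 = 1.500000

Margin of error: E = z* × SE = 1.96 × 1.500000 = 2.9400

Z-interval: x̄ ± E = 50 ± 2.9400 = (47.0600, 52.9400)

Rounded to 2 decimal places:

(47.06, 52.94)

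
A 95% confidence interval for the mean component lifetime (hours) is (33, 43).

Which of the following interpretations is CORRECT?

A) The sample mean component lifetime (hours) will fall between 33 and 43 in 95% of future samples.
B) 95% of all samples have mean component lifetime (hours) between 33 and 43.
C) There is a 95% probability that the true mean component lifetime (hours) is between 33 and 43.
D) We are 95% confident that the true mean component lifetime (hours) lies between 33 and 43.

A confidence interval represents our confidence in the procedure, not a probability statement about the parameter.

Key concept: If we repeated this sampling process many times and computed a 95% CI each time, about 95% of those intervals would contain the true population parameter.

For this specific interval (33, 43):
- Midpoint (point estimate): 38
- Margin of error: 5

The correct interpretation is the one stating confidence that the true parameter lies in the interval — option D.

D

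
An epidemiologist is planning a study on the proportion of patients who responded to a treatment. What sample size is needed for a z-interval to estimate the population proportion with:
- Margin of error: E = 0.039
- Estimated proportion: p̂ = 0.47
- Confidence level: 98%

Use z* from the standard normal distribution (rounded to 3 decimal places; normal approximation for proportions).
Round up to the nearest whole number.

Using z* for proportion z-interval (normal approximation).

For 98% confidence, z* = 2.326 (from standard normal table)

Sample size formula for proportion z-interval: n = z*²p̂(1-p̂)/E²

n = 2.326² × 0.47 × 0.53 / 0.039²
  = 5.410276 × 0.2491 / 0.001521
  = 886.0616

Round up to the nearest whole number: n = 887

887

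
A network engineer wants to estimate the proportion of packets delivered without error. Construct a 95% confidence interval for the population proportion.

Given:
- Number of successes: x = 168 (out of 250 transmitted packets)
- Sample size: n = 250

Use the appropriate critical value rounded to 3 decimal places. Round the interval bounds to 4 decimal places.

Sample proportion: p̂ = 168/250 = 0.672000

Check conditions for normal approximation:
  np̂ = 168 ≥ 10 ✓
  n(1-p̂) = 82 ≥ 10 ✓

The sample is large enough, so use a z-interval (normal approximation) for the proportion.

For 95% confidence, z* = 1.96 (from standard normal table)

Standard error: SE = √(p̂(1-p̂)/n) = √(0.672000×0.328000/250) = 0.02969283

Margin of error: E = z* × SE = 1.96 × 0.02969283 = 0.058198

Z-interval: p̂ ± E = 0.672000 ± 0.058198 = (0.613802, 0.730198)

Rounded to 4 decimal places:

(0.6138, 0.7302)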